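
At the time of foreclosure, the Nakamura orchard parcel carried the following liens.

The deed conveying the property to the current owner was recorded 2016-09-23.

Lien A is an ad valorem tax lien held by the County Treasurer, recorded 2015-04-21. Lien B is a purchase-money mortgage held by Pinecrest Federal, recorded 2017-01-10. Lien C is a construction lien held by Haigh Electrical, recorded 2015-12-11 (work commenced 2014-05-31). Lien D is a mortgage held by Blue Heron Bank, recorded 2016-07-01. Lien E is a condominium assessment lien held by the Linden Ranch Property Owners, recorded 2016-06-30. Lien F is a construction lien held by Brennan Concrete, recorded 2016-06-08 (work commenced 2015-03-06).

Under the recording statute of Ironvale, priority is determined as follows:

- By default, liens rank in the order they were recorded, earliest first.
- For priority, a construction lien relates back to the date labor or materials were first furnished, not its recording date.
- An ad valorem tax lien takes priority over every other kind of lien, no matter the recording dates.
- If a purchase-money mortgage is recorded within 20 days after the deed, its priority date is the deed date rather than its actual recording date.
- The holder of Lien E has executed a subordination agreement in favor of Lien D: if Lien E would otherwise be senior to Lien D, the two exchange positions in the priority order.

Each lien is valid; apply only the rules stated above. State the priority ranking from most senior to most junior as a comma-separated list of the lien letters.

A, C, F, D, E, B

First, effective dates: B was recorded 109 days after the deed — beyond 20 days — so no relation-back applies; C is treated as recorded 2014-05-31, the work-commencement date; F is treated as recorded 2015-03-06, the work-commencement date.
A, as an ad valorem tax lien, has superpriority and ranks first.
Among the remaining liens, by effective date: C (2014-05-31), F (2015-03-06), E (2016-06-30), D (2016-07-01), B (2017-01-10).
The subordination applies — E was senior to D — so E and D swap.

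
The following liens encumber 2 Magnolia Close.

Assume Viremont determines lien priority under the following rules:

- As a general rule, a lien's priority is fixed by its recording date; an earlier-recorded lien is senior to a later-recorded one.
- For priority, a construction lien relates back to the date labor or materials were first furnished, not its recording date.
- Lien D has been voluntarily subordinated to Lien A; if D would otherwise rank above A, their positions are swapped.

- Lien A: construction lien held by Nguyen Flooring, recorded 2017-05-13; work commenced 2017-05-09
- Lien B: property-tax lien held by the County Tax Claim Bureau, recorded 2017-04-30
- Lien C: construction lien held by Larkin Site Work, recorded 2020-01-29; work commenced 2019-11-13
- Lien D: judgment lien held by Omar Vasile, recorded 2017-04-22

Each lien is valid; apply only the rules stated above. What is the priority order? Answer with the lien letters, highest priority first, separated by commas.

A, B, D, C

First, effective dates: A relates back to 2017-05-09 (work commenced); C's effective date is 2019-11-13, when work began.
By effective date, earliest first: D (2017-04-22), B (2017-04-30), A (2017-05-09), C (2019-11-13).
The subordination applies — D was senior to A — so D and A swap.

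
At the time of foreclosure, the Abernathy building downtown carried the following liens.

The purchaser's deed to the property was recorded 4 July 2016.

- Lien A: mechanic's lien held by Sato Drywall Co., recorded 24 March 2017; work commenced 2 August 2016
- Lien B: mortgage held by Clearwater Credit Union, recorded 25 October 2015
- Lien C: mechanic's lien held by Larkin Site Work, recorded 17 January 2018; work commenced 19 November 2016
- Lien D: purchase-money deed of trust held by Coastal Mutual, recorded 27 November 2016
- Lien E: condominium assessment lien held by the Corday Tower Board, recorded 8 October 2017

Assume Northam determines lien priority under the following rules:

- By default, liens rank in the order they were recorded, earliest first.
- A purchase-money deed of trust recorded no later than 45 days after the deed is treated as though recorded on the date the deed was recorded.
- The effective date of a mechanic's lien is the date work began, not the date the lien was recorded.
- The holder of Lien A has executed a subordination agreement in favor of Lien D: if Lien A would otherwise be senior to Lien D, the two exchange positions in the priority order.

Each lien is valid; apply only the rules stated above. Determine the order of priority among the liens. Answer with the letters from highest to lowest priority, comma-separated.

First, effective dates: A is treated as recorded 2 August 2016, the work-commencement date; C relates back to 19 November 2016 (work commenced); D was recorded 146 days after the deed — beyond 45 days — so no relation-back applies.
By effective date, earliest first: B (25 October 2015), A (2 August 2016), C (19 November 2016), D (27 November 2016), E (8 October 2017).
Because A would otherwise rank above D, the subordination swaps them.

B, D, C, A, E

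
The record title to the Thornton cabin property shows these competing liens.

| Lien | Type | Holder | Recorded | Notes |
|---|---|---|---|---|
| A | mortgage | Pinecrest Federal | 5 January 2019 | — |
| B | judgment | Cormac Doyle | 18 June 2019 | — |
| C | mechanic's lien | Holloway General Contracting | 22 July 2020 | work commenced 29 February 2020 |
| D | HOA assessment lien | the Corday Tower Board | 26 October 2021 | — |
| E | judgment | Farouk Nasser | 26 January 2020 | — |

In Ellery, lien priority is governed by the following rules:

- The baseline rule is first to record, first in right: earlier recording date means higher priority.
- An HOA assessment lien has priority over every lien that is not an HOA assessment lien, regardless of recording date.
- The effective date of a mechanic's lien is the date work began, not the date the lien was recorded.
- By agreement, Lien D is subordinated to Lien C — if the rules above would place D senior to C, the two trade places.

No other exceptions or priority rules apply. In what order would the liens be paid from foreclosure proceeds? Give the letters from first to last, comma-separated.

C, A, B, E, D

Effective dates: C relates back to 29 February 2020 (work commenced).
D is an HOA assessment lien and takes priority over every other lien.
The other liens, earliest effective date first: A (5 January 2019), B (18 June 2019), E (26 January 2020), C (29 February 2020).
D would otherwise be senior to C, so under the subordination agreement D and C exchange positions.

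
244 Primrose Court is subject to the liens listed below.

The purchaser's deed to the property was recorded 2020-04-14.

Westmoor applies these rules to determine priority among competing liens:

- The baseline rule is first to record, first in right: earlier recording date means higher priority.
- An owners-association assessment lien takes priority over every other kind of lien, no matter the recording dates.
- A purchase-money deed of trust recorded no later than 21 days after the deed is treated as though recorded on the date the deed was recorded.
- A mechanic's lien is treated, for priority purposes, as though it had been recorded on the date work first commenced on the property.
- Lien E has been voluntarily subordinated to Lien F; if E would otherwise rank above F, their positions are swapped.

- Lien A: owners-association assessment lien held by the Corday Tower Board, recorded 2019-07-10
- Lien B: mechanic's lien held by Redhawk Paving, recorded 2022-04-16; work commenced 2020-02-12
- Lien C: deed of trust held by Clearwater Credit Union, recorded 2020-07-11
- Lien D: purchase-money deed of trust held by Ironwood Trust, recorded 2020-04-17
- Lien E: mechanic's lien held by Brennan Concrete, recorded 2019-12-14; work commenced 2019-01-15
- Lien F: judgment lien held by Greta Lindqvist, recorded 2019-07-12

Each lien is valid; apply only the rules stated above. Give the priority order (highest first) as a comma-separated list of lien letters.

Effective dates after the stated exceptions: B is treated as recorded 2020-02-12, the work-commencement date; D's effective date is the deed date, 2020-04-14; E's effective date is 2019-01-15, when work began.
As an owners-association assessment lien, A is senior to every other lien.
Among the remaining liens, by effective date: E (2019-01-15), F (2019-07-12), B (2020-02-12), D (2020-04-14), C (2020-07-11).
E is senior to F before the subordination, so the two trade places.

A, F, E, B, D, C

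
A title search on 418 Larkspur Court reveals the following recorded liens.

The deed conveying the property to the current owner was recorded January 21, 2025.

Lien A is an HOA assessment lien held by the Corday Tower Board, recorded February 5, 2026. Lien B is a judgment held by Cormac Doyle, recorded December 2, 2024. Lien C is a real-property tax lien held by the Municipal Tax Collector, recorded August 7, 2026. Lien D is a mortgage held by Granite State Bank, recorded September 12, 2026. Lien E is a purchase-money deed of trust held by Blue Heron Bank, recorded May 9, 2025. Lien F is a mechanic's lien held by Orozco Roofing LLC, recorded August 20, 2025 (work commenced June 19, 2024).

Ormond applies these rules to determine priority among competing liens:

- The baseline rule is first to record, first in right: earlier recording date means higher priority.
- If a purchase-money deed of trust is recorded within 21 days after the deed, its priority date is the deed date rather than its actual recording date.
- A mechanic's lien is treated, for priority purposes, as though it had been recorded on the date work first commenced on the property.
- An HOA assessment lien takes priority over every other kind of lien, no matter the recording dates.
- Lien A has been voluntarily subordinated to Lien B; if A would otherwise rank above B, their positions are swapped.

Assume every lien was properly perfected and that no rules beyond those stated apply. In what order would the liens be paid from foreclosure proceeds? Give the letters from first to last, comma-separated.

B, F, A, E, C, D

Effective dates: E missed the 21-day window (108 days after the deed), so its recording date stands; F is treated as recorded June 19, 2024, the work-commencement date.
A, as an HOA assessment lien, has superpriority and ranks first.
Remaining liens by effective date: F (June 19, 2024), B (December 2, 2024), E (May 9, 2025), C (August 7, 2026), D (September 12, 2026).
A is senior to B before the subordination, so the two trade places.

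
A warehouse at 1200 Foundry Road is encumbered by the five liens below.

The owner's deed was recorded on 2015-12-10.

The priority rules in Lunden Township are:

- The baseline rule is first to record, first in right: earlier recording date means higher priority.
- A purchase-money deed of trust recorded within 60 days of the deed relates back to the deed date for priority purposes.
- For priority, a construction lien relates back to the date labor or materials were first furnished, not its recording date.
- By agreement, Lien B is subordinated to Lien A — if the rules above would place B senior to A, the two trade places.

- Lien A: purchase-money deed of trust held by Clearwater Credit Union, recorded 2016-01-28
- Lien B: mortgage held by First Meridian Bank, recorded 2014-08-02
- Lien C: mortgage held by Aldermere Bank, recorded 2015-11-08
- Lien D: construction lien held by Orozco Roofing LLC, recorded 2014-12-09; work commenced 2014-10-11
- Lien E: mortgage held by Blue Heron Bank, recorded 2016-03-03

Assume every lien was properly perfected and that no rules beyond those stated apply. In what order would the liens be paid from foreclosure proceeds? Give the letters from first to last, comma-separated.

First, effective dates: A relates back to the deed date 2015-12-10; D relates back to 2014-10-11 (work commenced).
Sorted by effective date: B (2014-08-02), D (2014-10-11), C (2015-11-08), A (2015-12-10), E (2016-03-03).
B would otherwise be senior to A, so under the subordination agreement B and A exchange positions.

A, D, C, B, E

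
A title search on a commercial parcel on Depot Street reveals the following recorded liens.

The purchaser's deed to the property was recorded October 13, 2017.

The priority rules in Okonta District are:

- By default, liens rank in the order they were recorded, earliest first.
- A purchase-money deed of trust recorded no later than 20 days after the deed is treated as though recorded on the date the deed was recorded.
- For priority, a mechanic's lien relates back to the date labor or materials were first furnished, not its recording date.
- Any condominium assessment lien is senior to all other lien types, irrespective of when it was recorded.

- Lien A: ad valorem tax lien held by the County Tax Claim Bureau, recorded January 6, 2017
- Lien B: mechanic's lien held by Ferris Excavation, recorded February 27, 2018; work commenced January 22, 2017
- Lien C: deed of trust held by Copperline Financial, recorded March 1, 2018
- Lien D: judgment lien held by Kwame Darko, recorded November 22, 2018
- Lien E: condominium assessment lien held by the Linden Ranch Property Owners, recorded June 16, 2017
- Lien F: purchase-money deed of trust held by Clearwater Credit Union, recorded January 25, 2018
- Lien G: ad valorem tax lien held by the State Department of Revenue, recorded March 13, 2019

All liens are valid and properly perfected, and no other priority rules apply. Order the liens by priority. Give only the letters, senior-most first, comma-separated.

First, effective dates: B's effective date is January 22, 2017, when work began; F missed the 20-day window (104 days after the deed), so its recording date stands.
E, as a condominium assessment lien, has superpriority and ranks first.
The other liens, earliest effective date first: A (January 6, 2017), B (January 22, 2017), F (January 25, 2018), C (March 1, 2018), D (November 22, 2018), G (March 13, 2019).

E, A, B, F, C, D, G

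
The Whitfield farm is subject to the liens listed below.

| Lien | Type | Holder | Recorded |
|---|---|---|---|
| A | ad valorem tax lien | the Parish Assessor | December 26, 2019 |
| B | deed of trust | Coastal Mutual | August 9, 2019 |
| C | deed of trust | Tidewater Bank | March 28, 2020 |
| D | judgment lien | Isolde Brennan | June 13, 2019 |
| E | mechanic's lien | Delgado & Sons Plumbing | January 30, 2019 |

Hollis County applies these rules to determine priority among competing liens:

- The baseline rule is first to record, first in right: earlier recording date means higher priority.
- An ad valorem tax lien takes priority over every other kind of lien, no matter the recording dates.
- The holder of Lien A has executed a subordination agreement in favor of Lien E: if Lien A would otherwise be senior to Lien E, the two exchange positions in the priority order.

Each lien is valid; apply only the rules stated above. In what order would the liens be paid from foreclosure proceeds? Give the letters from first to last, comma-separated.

E, A, D, B, C

As an ad valorem tax lien, A is senior to every other lien.
Ordering the rest by effective date: E (January 30, 2019), D (June 13, 2019), B (August 9, 2019), C (March 28, 2020).
A would otherwise be senior to E, so under the subordination agreement A and E exchange positions.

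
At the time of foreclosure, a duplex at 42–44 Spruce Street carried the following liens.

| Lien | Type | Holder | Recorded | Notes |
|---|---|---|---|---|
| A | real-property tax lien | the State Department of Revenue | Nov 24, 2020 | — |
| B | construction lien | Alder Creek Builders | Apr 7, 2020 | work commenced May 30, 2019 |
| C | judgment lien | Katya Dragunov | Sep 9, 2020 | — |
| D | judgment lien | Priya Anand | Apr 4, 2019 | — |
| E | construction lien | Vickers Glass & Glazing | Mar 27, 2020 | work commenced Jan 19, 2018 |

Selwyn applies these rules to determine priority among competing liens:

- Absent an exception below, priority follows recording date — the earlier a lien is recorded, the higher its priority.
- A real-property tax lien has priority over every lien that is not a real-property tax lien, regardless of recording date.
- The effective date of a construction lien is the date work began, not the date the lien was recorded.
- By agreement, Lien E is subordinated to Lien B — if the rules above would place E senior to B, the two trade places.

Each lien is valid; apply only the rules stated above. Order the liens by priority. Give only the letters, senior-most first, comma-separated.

A, B, D, E, C

First, effective dates: B is treated as recorded May 30, 2019, the work-commencement date; E's effective date is Jan 19, 2018, when work began.
As a real-property tax lien, A is senior to every other lien.
The other liens, earliest effective date first: E (Jan 19, 2018), D (Apr 4, 2019), B (May 30, 2019), C (Sep 9, 2020).
E would otherwise be senior to B, so under the subordination agreement E and B exchange positions.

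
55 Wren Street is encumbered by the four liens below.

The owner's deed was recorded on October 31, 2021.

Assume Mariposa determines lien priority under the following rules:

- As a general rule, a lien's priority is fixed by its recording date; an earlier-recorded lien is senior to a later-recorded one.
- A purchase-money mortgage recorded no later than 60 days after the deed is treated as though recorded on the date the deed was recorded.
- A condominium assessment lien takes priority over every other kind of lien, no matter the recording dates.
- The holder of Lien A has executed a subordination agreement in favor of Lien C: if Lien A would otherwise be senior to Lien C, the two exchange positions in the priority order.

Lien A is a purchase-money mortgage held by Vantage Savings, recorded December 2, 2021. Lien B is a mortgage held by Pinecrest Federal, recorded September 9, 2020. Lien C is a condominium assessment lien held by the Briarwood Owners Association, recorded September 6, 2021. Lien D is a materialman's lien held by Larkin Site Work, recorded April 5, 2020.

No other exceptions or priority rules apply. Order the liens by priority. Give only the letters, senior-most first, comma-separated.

Adjusting effective dates: A's effective date is the deed date, October 31, 2021.
As a condominium assessment lien, C is senior to every other lien.
Remaining liens by effective date: D (April 5, 2020), B (September 9, 2020), A (October 31, 2021).
A already ranks below C; the subordination has no effect.

C, D, B, A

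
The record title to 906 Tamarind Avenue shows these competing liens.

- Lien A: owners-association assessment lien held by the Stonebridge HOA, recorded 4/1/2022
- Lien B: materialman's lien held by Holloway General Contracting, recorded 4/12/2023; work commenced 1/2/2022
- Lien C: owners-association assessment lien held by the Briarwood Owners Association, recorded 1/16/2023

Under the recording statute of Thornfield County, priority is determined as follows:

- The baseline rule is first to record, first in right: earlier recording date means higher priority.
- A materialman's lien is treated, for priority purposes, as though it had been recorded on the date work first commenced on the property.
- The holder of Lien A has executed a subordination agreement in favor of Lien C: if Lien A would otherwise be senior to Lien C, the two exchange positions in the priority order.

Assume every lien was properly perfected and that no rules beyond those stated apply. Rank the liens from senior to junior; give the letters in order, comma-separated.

First, effective dates: B is treated as recorded 1/2/2022, the work-commencement date.
By effective date, earliest first: B (1/2/2022), A (4/1/2022), C (1/16/2023).
A would otherwise be senior to C, so under the subordination agreement A and C exchange positions.

B, C, A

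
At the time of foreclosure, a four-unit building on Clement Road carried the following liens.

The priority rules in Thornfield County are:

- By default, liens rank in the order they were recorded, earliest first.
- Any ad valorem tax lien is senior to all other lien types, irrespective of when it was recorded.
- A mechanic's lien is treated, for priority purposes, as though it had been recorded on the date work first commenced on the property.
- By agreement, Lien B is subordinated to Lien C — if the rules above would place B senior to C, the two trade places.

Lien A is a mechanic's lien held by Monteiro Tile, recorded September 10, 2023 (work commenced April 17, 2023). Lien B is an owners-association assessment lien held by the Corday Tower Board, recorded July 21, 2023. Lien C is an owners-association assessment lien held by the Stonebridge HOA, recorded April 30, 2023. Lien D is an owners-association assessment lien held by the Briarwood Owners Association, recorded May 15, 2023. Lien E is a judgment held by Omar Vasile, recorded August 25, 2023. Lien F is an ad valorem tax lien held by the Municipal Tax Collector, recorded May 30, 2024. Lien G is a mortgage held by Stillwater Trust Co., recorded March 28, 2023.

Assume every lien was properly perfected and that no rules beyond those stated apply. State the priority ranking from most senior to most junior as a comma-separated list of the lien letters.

Adjusting effective dates: A relates back to April 17, 2023 (work commenced).
F is an ad valorem tax lien and takes priority over every other lien.
Among the remaining liens, by effective date: G (March 28, 2023), A (April 17, 2023), C (April 30, 2023), D (May 15, 2023), B (July 21, 2023), E (August 25, 2023).
B is already junior to C, so the subordination agreement changes nothing.

F, G, A, C, D, B, E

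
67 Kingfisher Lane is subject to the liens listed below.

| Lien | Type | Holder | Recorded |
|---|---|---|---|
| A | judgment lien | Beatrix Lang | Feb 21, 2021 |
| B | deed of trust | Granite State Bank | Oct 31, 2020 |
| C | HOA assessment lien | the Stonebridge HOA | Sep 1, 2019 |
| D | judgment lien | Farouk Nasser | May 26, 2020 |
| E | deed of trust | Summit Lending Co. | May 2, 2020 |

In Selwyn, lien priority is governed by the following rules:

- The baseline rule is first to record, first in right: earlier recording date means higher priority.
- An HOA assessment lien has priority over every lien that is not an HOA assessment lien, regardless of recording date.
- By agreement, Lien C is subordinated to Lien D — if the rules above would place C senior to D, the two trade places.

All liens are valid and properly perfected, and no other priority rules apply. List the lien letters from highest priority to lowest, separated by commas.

As an HOA assessment lien, C is senior to every other lien.
The other liens, earliest effective date first: E (May 2, 2020), D (May 26, 2020), B (Oct 31, 2020), A (Feb 21, 2021).
C would otherwise be senior to D, so under the subordination agreement C and D exchange positions.

D, E, C, B, A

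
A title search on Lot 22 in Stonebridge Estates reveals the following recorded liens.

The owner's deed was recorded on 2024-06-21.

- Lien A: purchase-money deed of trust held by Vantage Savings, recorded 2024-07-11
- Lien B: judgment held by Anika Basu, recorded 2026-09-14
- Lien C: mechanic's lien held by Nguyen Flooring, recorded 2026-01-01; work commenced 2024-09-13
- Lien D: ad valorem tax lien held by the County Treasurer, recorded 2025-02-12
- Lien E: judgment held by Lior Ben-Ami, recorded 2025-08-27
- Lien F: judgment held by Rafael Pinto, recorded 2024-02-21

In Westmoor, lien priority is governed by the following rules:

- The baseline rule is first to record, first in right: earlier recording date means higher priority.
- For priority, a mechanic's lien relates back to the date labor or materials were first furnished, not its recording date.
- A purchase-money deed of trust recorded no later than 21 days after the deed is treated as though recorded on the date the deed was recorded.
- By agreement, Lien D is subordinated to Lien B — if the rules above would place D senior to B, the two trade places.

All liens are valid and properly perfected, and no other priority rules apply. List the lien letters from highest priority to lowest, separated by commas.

Effective dates: A relates back to the deed date 2024-06-21; C relates back to 2024-09-13 (work commenced).
Sorted by effective date: F (2024-02-21), A (2024-06-21), C (2024-09-13), D (2025-02-12), E (2025-08-27), B (2026-09-14).
The subordination applies — D was senior to B — so D and B swap.

F, A, C, B, E, D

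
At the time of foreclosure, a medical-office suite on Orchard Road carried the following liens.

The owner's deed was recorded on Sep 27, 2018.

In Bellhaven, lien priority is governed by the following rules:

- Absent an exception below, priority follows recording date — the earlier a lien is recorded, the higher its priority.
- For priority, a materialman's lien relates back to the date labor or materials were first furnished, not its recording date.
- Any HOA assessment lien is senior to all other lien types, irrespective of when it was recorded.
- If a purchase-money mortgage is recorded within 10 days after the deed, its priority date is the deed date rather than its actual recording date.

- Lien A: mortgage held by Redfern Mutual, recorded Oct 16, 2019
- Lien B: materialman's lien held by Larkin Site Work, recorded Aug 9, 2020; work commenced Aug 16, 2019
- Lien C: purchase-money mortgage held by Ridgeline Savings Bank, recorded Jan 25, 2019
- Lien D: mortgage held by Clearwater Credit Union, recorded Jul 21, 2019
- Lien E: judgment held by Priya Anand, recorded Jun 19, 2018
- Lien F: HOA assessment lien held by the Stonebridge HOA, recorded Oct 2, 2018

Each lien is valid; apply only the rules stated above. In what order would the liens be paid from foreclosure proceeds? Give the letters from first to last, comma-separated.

Effective dates: B is treated as recorded Aug 16, 2019, the work-commencement date; C missed the 10-day window (120 days after the deed), so its recording date stands.
F is an HOA assessment lien and takes priority over every other lien.
The other liens, earliest effective date first: E (Jun 19, 2018), C (Jan 25, 2019), D (Jul 21, 2019), B (Aug 16, 2019), A (Oct 16, 2019).

F, E, C, D, B, A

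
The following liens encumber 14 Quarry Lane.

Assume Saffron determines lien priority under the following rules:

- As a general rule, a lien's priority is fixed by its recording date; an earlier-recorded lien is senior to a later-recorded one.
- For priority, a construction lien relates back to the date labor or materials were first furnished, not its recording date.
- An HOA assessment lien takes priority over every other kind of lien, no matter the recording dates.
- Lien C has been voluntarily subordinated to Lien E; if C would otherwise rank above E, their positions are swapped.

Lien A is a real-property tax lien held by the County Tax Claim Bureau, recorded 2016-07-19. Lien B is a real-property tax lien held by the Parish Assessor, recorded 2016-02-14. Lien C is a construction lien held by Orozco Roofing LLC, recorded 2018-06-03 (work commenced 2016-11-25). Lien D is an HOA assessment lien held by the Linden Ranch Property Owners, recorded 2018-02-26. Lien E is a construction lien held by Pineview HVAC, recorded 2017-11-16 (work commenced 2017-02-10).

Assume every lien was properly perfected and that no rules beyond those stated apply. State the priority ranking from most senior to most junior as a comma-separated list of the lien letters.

Effective dates after the stated exceptions: C's effective date is 2016-11-25, when work began; E relates back to 2017-02-10 (work commenced).
D, as an HOA assessment lien, has superpriority and ranks first.
Ordering the rest by effective date: B (2016-02-14), A (2016-07-19), C (2016-11-25), E (2017-02-10).
Because C would otherwise rank above E, the subordination swaps them.

D, B, A, E, C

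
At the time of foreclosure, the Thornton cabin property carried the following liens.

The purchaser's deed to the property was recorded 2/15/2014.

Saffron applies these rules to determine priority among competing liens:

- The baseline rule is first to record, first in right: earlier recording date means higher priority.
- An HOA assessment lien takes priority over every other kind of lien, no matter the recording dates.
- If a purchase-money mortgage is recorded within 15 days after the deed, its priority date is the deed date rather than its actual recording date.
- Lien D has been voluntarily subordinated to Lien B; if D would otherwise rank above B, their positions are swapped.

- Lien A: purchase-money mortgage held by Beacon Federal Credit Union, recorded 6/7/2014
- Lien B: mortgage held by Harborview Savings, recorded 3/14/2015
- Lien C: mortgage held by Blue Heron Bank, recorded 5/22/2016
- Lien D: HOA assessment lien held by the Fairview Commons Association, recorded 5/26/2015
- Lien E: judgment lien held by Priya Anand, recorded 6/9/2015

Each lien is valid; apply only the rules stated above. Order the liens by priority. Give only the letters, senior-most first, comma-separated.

B, A, D, E, C

Adjusting effective dates: A missed the 15-day window (112 days after the deed), so its recording date stands.
As an HOA assessment lien, D is senior to every other lien.
Remaining liens by effective date: A (6/7/2014), B (3/14/2015), E (6/9/2015), C (5/22/2016).
D is senior to B before the subordination, so the two trade places.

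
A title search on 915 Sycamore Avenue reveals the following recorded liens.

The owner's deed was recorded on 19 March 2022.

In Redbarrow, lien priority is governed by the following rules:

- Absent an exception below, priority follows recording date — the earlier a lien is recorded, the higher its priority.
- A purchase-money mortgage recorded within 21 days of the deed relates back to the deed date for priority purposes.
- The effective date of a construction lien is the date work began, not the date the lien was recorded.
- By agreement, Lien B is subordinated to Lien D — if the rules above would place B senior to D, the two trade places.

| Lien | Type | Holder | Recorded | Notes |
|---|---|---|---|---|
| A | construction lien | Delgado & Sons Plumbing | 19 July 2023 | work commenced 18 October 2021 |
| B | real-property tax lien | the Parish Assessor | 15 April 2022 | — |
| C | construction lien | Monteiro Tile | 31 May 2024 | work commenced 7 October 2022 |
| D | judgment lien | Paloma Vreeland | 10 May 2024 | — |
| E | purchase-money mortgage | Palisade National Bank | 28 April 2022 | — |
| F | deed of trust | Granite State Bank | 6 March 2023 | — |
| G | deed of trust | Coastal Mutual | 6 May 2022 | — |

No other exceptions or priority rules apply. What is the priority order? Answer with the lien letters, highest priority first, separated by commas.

Adjusting effective dates: A's effective date is 18 October 2021, when work began; C is treated as recorded 7 October 2022, the work-commencement date; E was recorded 40 days after the deed, outside the 21-day window, so it keeps its recording date.
Sorted by effective date: A (18 October 2021), B (15 April 2022), E (28 April 2022), G (6 May 2022), C (7 October 2022), F (6 March 2023), D (10 May 2024).
B would otherwise be senior to D, so under the subordination agreement B and D exchange positions.

A, D, E, G, C, F, B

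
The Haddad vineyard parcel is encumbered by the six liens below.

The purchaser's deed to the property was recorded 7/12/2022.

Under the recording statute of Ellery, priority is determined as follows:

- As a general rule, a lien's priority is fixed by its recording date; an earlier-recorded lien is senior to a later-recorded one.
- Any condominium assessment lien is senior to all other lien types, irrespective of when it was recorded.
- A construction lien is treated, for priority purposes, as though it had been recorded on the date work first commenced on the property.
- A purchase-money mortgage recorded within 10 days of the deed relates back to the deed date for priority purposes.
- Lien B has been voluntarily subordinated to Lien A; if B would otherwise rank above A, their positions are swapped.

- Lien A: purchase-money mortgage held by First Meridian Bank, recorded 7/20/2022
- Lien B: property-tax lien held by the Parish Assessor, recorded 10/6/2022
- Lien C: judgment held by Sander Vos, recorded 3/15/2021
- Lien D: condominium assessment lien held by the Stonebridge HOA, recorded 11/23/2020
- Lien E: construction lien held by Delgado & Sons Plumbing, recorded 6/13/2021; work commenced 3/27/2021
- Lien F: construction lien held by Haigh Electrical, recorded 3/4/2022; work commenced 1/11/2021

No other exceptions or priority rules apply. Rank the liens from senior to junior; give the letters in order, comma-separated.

D, F, C, E, A, B

Adjusting effective dates: A relates back to the deed date 7/12/2022; E's effective date is 3/27/2021, when work began; F relates back to 1/11/2021 (work commenced).
D, as a condominium assessment lien, has superpriority and ranks first.
Among the remaining liens, by effective date: F (1/11/2021), C (3/15/2021), E (3/27/2021), A (7/12/2022), B (10/6/2022).
B already ranks below A; the subordination has no effect.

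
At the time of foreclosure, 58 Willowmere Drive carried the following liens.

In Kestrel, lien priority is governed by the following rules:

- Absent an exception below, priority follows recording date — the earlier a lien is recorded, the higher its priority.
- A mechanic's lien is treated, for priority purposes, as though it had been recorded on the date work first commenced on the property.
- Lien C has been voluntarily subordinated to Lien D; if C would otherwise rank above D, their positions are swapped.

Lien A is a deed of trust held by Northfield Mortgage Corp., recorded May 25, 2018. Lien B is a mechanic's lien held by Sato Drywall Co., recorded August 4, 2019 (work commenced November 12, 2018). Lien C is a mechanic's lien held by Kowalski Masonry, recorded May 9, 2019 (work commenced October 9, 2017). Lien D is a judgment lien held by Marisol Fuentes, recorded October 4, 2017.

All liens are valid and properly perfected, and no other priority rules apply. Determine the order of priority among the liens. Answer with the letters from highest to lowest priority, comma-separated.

First, effective dates: B relates back to November 12, 2018 (work commenced); C relates back to October 9, 2017 (work commenced).
By effective date, earliest first: D (October 4, 2017), C (October 9, 2017), A (May 25, 2018), B (November 12, 2018).
C is already junior to D, so the subordination agreement changes nothing.

D, C, A, B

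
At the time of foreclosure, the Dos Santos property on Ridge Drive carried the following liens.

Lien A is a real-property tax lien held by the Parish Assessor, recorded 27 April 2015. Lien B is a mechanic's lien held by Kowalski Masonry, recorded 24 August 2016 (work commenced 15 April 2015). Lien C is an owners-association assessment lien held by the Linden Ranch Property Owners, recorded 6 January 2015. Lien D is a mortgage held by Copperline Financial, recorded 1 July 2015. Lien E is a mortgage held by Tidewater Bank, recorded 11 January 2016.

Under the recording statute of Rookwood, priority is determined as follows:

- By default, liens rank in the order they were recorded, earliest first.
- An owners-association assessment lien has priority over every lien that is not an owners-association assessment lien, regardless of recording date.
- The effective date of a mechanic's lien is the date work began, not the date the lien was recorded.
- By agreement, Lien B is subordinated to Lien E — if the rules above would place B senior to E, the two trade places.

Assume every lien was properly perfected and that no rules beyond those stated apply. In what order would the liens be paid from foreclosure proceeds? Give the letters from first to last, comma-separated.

C, E, A, D, B

Effective dates: B relates back to 15 April 2015 (work commenced).
C is an owners-association assessment lien, so it outranks all other liens regardless of date.
Ordering the rest by effective date: B (15 April 2015), A (27 April 2015), D (1 July 2015), E (11 January 2016).
The subordination applies — B was senior to E — so B and E swap.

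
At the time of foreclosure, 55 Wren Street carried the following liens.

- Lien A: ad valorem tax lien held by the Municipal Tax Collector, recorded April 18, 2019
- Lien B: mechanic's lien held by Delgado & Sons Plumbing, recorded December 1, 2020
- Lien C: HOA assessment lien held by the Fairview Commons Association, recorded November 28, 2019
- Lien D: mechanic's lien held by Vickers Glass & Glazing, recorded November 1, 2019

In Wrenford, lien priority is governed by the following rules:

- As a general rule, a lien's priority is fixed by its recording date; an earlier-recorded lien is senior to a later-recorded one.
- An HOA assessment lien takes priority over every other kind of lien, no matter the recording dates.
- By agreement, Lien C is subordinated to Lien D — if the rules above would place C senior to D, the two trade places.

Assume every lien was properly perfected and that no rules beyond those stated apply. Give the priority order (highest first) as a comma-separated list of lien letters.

D, A, C, B

C is an HOA assessment lien, so it outranks all other liens regardless of date.
Remaining liens by effective date: A (April 18, 2019), D (November 1, 2019), B (December 1, 2020).
Because C would otherwise rank above D, the subordination swaps them.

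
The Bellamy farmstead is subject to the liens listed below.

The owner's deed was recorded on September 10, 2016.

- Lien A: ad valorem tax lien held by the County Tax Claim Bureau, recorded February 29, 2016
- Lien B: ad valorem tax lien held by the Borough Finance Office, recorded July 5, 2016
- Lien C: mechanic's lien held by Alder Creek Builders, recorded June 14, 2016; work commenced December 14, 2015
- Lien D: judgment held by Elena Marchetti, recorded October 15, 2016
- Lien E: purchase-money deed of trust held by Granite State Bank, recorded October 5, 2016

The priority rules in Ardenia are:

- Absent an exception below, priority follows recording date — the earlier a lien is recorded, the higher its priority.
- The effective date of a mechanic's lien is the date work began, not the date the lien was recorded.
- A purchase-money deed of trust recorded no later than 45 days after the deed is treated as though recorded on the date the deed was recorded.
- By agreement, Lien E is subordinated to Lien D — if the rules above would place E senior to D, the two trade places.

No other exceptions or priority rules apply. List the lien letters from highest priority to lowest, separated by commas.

Effective dates after the stated exceptions: C's effective date is December 14, 2015, when work began; E was recorded within the 45-day window, so its effective date is the deed date September 10, 2016.
Sorted by effective date: C (December 14, 2015), A (February 29, 2016), B (July 5, 2016), E (September 10, 2016), D (October 15, 2016).
The subordination applies — E was senior to D — so E and D swap.

C, A, B, D, E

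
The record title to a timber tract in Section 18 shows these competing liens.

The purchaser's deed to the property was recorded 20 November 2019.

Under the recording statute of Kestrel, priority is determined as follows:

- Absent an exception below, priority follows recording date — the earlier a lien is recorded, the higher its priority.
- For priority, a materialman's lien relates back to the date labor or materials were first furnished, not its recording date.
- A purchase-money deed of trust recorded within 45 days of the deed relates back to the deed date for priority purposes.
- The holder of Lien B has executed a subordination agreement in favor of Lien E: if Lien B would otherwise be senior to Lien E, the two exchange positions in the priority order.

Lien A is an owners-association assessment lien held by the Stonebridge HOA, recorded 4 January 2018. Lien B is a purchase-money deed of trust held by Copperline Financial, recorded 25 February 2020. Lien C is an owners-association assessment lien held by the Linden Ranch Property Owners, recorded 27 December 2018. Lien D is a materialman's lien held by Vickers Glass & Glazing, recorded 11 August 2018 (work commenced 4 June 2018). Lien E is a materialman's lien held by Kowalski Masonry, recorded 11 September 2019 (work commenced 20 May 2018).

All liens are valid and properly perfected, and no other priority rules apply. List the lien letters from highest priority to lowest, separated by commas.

First, effective dates: B was recorded 97 days after the deed — beyond 45 days — so no relation-back applies; D relates back to 4 June 2018 (work commenced); E relates back to 20 May 2018 (work commenced).
Ordering by effective date: A (4 January 2018), E (20 May 2018), D (4 June 2018), C (27 December 2018), B (25 February 2020).
Since B is not senior to E, the subordination leaves the order unchanged.

A, E, D, C, B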